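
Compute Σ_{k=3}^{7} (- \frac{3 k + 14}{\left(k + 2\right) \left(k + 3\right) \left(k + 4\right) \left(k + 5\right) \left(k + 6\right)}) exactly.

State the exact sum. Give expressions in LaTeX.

Ratio r(k) = (k + 2)*(3*k + 17)/((k + 7)*(3*k + 14)).
So A=k + 2 and B=k + 7, with C=k + 14/3.
Solve (k + 2)·f(k+1) − (k + 6)·f(k) = k + 14/3.
Degrees (1,1,1) ⇒ d ≤ 4.
Solving with deg f ≤ 4: f(k) = k*(k + 4)*(k**2 + 10*k + 31)/90.
Then R = B(k−1)f/C = k*(k + 4)*(k + 6)*(k**2 + 10*k + 31)/(30*(3*k + 14)), so s_k = R(k)·t_k = k*(-k**2 - 10*k - 31)/(30*(k**3 + 10*k**2 + 31*k + 30)).
Verify: (-3*k - 14)/(k**5 + 20*k**4 + 155*k**3 + 580*k**2 + 1044*k + 720) matches t_k.
Sum = s_(8) − s_(3); s_(8) = -14/429, s_(3) = -7/240 ⇒ -119/34320.

Σ = -119/34320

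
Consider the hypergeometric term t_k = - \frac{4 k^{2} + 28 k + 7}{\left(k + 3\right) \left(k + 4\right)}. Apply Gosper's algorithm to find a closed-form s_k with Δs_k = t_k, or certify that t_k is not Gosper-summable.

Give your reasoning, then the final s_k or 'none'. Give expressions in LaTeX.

s_k = \frac{k \left(5 - 12 k\right)}{3 \left(k + 3\right)}

t_(k+1)/t_k = (k + 3)*(28*k + 4*(k + 1)**2 + 35)/((k + 5)*(4*k**2 + 28*k + 7)).
So A=k + 3 and B=k + 5, with C=k**2 + 7*k + 7/4.
Need (k + 3)·f(k+1) − (k + 4)·f(k) = k**2 + 7*k + 7/4.
Degrees (1,1,2) ⇒ d ≤ 2.
Coefficient equations give f(k) = k*(12*k - 5)/12.
R(k) = B(k−1)·f(k)/C(k) = k*(k + 4)*(12*k - 5)/(3*(4*k**2 + 28*k + 7)); s_k = R·t_k = k*(5 - 12*k)/(3*(k + 3)).
Δs = (-4*k**2 - 28*k - 7)/(k**2 + 7*k + 12), as required.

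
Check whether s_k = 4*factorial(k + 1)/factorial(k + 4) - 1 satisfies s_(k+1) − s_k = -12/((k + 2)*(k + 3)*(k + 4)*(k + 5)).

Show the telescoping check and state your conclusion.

s_(k+1) = 4*factorial(k + 2)/factorial(k + 5) - 1
s_(k+1) − s_k = -12/((k + 2)*(k + 3)*(k + 4)*(k + 5))
(s_(k+1) − s_k) − t_k = 0

valid; difference matches t_k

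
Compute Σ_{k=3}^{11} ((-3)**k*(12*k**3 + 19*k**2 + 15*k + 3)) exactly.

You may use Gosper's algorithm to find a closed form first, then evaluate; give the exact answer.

Compute t_(k+1)/t_k: get 3*(-12*k**3 - 55*k**2 - 89*k - 49)/(12*k**3 + 19*k**2 + 15*k + 3).
Factor: A=-3; B=1; C=k**3 + 19*k**2/12 + 5*k/4 + 1/4.
Key eq: (-3)·f(k+1) = (1)·f(k) + (k**3 + 19*k**2/12 + 5*k/4 + 1/4).
d = 3 from the (0,0,3) case.
Coefficient equations give f(k) = -k**2*(3*k - 2)/12.
Get s_k = R·t_k = (-3)**k*k**2*(2 - 3*k) with R(k) = B(k−1)f(k)/C(k) = -k**2*(3*k - 2)/(12*k**3 + 19*k**2 + 15*k + 3).
Check: Δs_k = (-3)**k*(12*k**3 + 19*k**2 + 15*k + 3). ✓
Evaluate s at k=12 and k=3: -2601935136 and 1701; difference -2601936837.

Σ = -2601936837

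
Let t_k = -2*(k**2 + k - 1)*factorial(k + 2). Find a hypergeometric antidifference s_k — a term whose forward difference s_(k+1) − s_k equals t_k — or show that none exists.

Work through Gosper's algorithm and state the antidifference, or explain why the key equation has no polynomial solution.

t_(k+1)/t_k = (k + 3)*(k + (k + 1)**2)/(k**2 + k - 1).
So A=k + 3 and B=1, with C=k**2 + k - 1.
Key eq: (k + 3)·f(k+1) = (1)·f(k) + (k**2 + k - 1).
d = 1 from the (1,0,2) case.
Coefficient equations give f(k) = k - 2.
So s_k = (B(k−1)f/C)·t_k = ((k - 2)/(k**2 + k - 1))·t_k = -2*(k - 2)*factorial(k + 2).
s_(k+1) − s_k = -2*(k**2 + k - 1)*factorial(k + 2) = t_k.

s_k = -2*(k - 2)*factorial(k + 2)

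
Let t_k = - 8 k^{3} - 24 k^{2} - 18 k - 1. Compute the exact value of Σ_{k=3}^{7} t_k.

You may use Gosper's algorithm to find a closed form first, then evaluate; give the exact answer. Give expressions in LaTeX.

Σ = -9895

r(k) = (8*k**3 + 48*k**2 + 90*k + 51)/(8*k**3 + 24*k**2 + 18*k + 1) after simplifying.
So A=1 and B=1, with C=k**3 + 3*k**2 + 9*k/4 + 1/8.
Solve (1)·f(k+1) − (1)·f(k) = k**3 + 3*k**2 + 9*k/4 + 1/8.
deg f ≤ 4 (via 0,0,3).
Match coefficients ⇒ f(k) = k*(2*k**3 + 4*k**2 - k - 4)/8.
Certificate R = B(k−1)f/C = k*(2*k**3 + 4*k**2 - k - 4)/(8*k**3 + 24*k**2 + 18*k + 1) gives s_k = k*(-2*k**3 - 4*k**2 + k + 4).
Verify: -8*k**3 - 24*k**2 - 18*k - 1 matches t_k.
Telescoping: Σ = s_(8) − s_(3) = -10144 − (-249) = -9895.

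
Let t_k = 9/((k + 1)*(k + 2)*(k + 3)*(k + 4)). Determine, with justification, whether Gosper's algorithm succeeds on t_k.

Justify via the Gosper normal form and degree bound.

Compute t_(k+1)/t_k: get (k + 1)/(k + 5).
Factor: A=k + 1; B=k + 5; C=1.
Solve (k + 1)·f(k+1) − (k + 4)·f(k) = 1.
Degrees (1,1,0) ⇒ d ≤ 3.
Solving with deg f ≤ 3: f(k) = k*(k**2 + 6*k + 11)/18.
So s_k = (B(k−1)f/C)·t_k = (k*(k + 4)*(k**2 + 6*k + 11)/18)·t_k = k*(k**2 + 6*k + 11)/(2*(k + 1)*(k + 2)*(k + 3)).
Δs = 9/(k**4 + 10*k**3 + 35*k**2 + 50*k + 24), as required.

Yes. s_k = k*(k**2 + 6*k + 11)/(2*(k + 1)*(k + 2)*(k + 3)).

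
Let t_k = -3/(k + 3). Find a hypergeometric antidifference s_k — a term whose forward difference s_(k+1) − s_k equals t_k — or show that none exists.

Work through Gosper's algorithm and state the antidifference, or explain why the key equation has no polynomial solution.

none — t_k is not Gosper-summable

Ratio r(k) = (k + 3)/(k + 4).
Take A(k)=k + 3, B(k)=k + 4, C(k)=1.
Need (k + 3)·f(k+1) − (k + 3)·f(k) = 1.
From deg A=1, deg B=1, deg C=0: d=0.
f = c0 ⇒ A·f(k+1) − B(k−1)·f(k) − C = -1. The system {-1 = 0} is inconsistent; no antidifference.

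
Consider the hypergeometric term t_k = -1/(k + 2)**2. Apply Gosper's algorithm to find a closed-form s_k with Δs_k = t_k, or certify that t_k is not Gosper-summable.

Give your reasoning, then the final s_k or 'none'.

not Gosper-summable; s_k does not exist

Compute t_(k+1)/t_k: get (k + 2)**2/(k + 3)**2.
Take A(k)=k**2 + 4*k + 4, B(k)=k**2 + 6*k + 9, C(k)=1.
f must satisfy (k**2 + 4*k + 4)·f(k+1) − (k**2 + 4*k + 4)·f(k) = 1.
deg f ≤ 0 (via 2,2,0).
Write f(k) = c0. Then LHS − RHS = -1, requiring -1 = 0: contradictory. No certificate.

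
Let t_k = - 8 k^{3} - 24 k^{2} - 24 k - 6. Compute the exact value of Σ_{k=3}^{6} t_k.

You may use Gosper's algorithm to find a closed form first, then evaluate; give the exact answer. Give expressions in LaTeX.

Σ = -5976

Ratio r(k) = (4*k**3 + 24*k**2 + 48*k + 31)/(4*k**3 + 12*k**2 + 12*k + 3).
A = 1, B = 1, C = k**3 + 3*k**2 + 3*k + 3/4.
f must satisfy (1)·f(k+1) − (1)·f(k) = k**3 + 3*k**2 + 3*k + 3/4.
deg f ≤ 4 (via 0,0,3).
Solving with deg f ≤ 4: f(k) = k*(k**3 + 2*k**2 + k - 1)/4.
Certificate R = B(k−1)f/C = k*(k**3 + 2*k**2 + k - 1)/(4*k**3 + 12*k**2 + 12*k + 3) gives s_k = 2*k*(-k**3 - 2*k**2 - k + 1).
Verify: -8*k**3 - 24*k**2 - 24*k - 6 matches t_k.
Σ_(k=3)^(6) t_k = s_(7) − s_(3) = -6258 − (-282) = -5976.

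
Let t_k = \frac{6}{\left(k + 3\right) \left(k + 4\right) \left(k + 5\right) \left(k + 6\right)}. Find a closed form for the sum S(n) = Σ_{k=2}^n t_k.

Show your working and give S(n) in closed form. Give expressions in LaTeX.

Step 1: r(k) = (k + 3)/(k + 7).
Factor: A=k + 3; B=k + 7; C=1.
f must satisfy (k + 3)·f(k+1) − (k + 6)·f(k) = 1.
deg f ≤ 3 (via 1,1,0).
A polynomial solution: f(k) = k*(k**2 + 12*k + 47)/180.
Get s_k = R·t_k = k*(k**2 + 12*k + 47)/(30*(k + 3)*(k + 4)*(k + 5)) with R(k) = B(k−1)f(k)/C(k) = k*(k + 6)*(k**2 + 12*k + 47)/180.
Check: Δs_k = 6/(k**4 + 18*k**3 + 119*k**2 + 342*k + 360). ✓
Telescope: S(n) = s_(n+1) − s_(2) = (n**3 + 15*n**2 + 74*n + 60)/(30*(n**3 + 15*n**2 + 74*n + 120)) − (1/42) = (n**3 + 15*n**2 + 74*n - 90)/(105*(n**3 + 15*n**2 + 74*n + 120)).

S(n) = \frac{n^{3} + 15 n^{2} + 74 n - 90}{105 \left(n^{3} + 15 n^{2} + 74 n + 120\right)}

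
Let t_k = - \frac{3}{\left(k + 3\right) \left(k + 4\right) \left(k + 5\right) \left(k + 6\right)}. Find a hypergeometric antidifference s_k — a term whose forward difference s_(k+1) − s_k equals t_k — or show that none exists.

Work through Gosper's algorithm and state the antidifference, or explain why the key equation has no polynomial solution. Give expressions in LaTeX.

s_k = \frac{k \left(- k^{2} - 12 k - 47\right)}{60 \left(k + 3\right) \left(k + 4\right) \left(k + 5\right)}

r(k) = (k + 3)/(k + 7) after simplifying.
Normal form (A,B,C) = (k + 3, k + 7, 1).
Need (k + 3)·f(k+1) − (k + 6)·f(k) = 1.
Degrees (1,1,0) ⇒ d ≤ 3.
Solving with deg f ≤ 3: f(k) = k*(k**2 + 12*k + 47)/180.
Then R = B(k−1)f/C = k*(k + 6)*(k**2 + 12*k + 47)/180, so s_k = R(k)·t_k = k*(-k**2 - 12*k - 47)/(60*(k + 3)*(k + 4)*(k + 5)).
Δs = -3/(k**4 + 18*k**3 + 119*k**2 + 342*k + 360), as required.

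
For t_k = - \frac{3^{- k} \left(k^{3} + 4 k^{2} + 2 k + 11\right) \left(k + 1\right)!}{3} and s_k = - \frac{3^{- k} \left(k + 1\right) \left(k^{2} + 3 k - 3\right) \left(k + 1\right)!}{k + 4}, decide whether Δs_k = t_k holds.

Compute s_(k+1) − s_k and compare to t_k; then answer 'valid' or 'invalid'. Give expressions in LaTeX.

s_(k+1) = -(k + 2)*(k**2 + 5*k + 1)*factorial(k + 2)/(3*3**k*(k + 5))
s_(k+1) − s_k = -(k**5 + 10*k**4 + 34*k**3 + 64*k**2 + 109*k + 61)*factorial(k + 1)/(3*3**k*(k + 4)*(k + 5))
(s_(k+1) − s_k) − t_k = (k**4 + 8*k**3 + 15*k**2 + 10*k + 53)*factorial(k + 1)/(3**k*(k + 4)*(k + 5))

Invalid: residual \frac{3^{- k} \left(k^{4} + 8 k^{3} + 15 k^{2} + 10 k + 53\right) \left(k + 1\right)!}{\left(k + 4\right) \left(k + 5\right)} ≠ 0.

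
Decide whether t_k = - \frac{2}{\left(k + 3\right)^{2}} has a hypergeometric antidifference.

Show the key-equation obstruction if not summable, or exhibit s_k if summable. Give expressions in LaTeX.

No — t_k has no hypergeometric antidifference.

t_(k+1)/t_k = (k + 3)**2/(k + 4)**2.
Normal form (A,B,C) = (k**2 + 6*k + 9, k**2 + 8*k + 16, 1).
f must satisfy (k**2 + 6*k + 9)·f(k+1) − (k**2 + 6*k + 9)·f(k) = 1.
Bound: deg f ≤ 0.
f = c0 ⇒ A·f(k+1) − B(k−1)·f(k) − C = -1. The system {-1 = 0} is inconsistent; no antidifference.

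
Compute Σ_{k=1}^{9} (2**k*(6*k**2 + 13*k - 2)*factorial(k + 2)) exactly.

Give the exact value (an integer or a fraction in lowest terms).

The ratio is 2*(6*k**3 + 43*k**2 + 92*k + 51)/(6*k**2 + 13*k - 2).
Take A(k)=2*k + 6, B(k)=1, C(k)=k**2 + 13*k/6 - 1/3.
Set up (2*k + 6)·f(k+1) − (1)·f(k) − (k**2 + 13*k/6 - 1/3) = 0.
Bound: deg f ≤ 1.
Solve for f: f(k) = (3*k - 4)/6 (degree 1 ≤ 1).
So s_k = (B(k−1)f/C)·t_k = ((3*k - 4)/(6*k**2 + 13*k - 2))·t_k = 2**k*(3*k - 4)*factorial(k + 2).
Check: Δs_k = 2**k*(6*k**2 + 13*k - 2)*factorial(k + 2). ✓
Σ_(k=1)^(9) t_k = s_(10) − s_(1) = 12752938598400 − (-12) = 12752938598412.

Σ = 12752938598412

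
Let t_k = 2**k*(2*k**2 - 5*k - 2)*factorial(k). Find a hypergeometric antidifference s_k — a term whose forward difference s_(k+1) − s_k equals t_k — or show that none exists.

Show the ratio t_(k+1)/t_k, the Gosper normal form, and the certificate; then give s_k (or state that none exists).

s_k = 2**k*(k - 4)*factorial(k)

t_(k+1)/t_k = 2*(2*k**3 + k**2 - 6*k - 5)/(2*k**2 - 5*k - 2).
Gosper form: A/B · C(k+1)/C(k) with A=2*k + 2, B=1, C=k**2 - 5*k/2 - 1.
Solve (2*k + 2)·f(k+1) − (1)·f(k) = k**2 - 5*k/2 - 1.
Bound: deg f ≤ 1.
Solve for f: f(k) = (k - 4)/2 (degree 1 ≤ 1).
Get s_k = R·t_k = 2**k*(k - 4)*factorial(k) with R(k) = B(k−1)f(k)/C(k) = (k - 4)/(2*k**2 - 5*k - 2).
Check: Δs_k = 2**k*(2*k**2 - 5*k - 2)*factorial(k). ✓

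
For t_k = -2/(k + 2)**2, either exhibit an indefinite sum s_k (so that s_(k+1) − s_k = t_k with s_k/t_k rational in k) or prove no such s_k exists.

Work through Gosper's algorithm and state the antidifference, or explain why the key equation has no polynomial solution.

Ratio r(k) = (k + 2)**2/(k + 3)**2.
So A=k**2 + 4*k + 4 and B=k**2 + 6*k + 9, with C=1.
Solve (k**2 + 4*k + 4)·f(k+1) − (k**2 + 4*k + 4)·f(k) = 1.
deg f ≤ 0 (via 2,2,0).
Generic f = c0 gives residual -1; -1 = 0 cannot hold, so t_k is not Gosper-summable.

not Gosper-summable; s_k does not exist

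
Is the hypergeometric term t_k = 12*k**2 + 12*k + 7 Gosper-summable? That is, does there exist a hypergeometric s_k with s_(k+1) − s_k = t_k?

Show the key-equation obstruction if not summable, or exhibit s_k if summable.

Yes. s_k = k*(4*k**2 + 3).

t_(k+1)/t_k = (12*k**2 + 36*k + 31)/(12*k**2 + 12*k + 7).
Take A(k)=1, B(k)=1, C(k)=k**2 + k + 7/12.
Need (1)·f(k+1) − (1)·f(k) = k**2 + k + 7/12.
deg f ≤ 3 (via 0,0,2).
Solving with deg f ≤ 3: f(k) = k*(4*k**2 + 3)/12.
Get s_k = R·t_k = k*(4*k**2 + 3) with R(k) = B(k−1)f(k)/C(k) = k*(4*k**2 + 3)/(12*k**2 + 12*k + 7).
Verify: 12*k**2 + 12*k + 7 matches t_k.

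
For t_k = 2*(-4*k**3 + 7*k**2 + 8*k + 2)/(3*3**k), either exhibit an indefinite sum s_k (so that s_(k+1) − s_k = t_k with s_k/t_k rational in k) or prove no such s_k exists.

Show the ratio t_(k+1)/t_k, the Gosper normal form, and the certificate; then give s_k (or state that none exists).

t_(k+1)/t_k = (4*k**3 + 5*k**2 - 10*k - 13)/(3*(4*k**3 - 7*k**2 - 8*k - 2)).
So A=1/3 and B=1, with C=k**3 - 7*k**2/4 - 2*k - 1/2.
Solve (1/3)·f(k+1) − (1)·f(k) = k**3 - 7*k**2/4 - 2*k - 1/2.
d = 3 from the (0,0,3) case.
Solve for f: f(k) = -3*(4*k**3 - k**2 - 3*k - 2)/8 (degree 3 ≤ 3).
Then R = B(k−1)f/C = -3*(4*k**3 - k**2 - 3*k - 2)/(2*(4*k**3 - 7*k**2 - 8*k - 2)), so s_k = R(k)·t_k = (4*k**3 - k**2 - 3*k - 2)/3**k.
s_(k+1) − s_k = 2*(-4*k**3 + 7*k**2 + 8*k + 2)/(3*3**k) = t_k.

s_k = (4*k**3 - k**2 - 3*k - 2)/3**k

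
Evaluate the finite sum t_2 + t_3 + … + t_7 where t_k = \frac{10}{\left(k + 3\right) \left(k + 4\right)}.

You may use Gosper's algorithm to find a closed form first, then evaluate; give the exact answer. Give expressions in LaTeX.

Σ = 12/11

Ratio r(k) = (k + 3)/(k + 5).
Factor: A=k + 3; B=k + 5; C=1.
Need (k + 3)·f(k+1) − (k + 4)·f(k) = 1.
From deg A=1, deg B=1, deg C=0: d=1.
Coefficient equations give f(k) = k/3.
Get s_k = R·t_k = 10*k/(3*(k + 3)) with R(k) = B(k−1)f(k)/C(k) = k*(k + 4)/3.
Verify: 10/(k**2 + 7*k + 12) matches t_k.
Evaluate s at k=8 and k=2: 80/33 and 4/3; difference 12/11.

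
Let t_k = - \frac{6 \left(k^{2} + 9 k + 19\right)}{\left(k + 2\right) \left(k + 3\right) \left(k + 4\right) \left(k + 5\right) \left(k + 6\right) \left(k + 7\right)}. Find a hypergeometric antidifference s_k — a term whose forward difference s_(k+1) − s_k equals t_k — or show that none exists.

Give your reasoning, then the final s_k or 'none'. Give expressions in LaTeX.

s_k = \frac{k \left(- k^{2} - 12 k - 44\right)}{24 \left(k^{3} + 12 k^{2} + 44 k + 48\right)}

Compute t_(k+1)/t_k: get (k + 2)*(9*k + (k + 1)**2 + 28)/((k + 8)*(k**2 + 9*k + 19)).
Take A(k)=k + 2, B(k)=k + 8, C(k)=k**2 + 9*k + 19.
Key eq: (k + 2)·f(k+1) = (k + 7)·f(k) + (k**2 + 9*k + 19).
From deg A=1, deg B=1, deg C=2: d=5.
Solving with deg f ≤ 5: f(k) = k*(k + 3)*(k + 5)*(k**2 + 12*k + 44)/144.
Get s_k = R·t_k = k*(-k**2 - 12*k - 44)/(24*(k**3 + 12*k**2 + 44*k + 48)) with R(k) = B(k−1)f(k)/C(k) = k*(k + 3)*(k + 5)*(k + 7)*(k**2 + 12*k + 44)/(144*(k**2 + 9*k + 19)).
s_(k+1) − s_k = 6*(-k**2 - 9*k - 19)/(k**6 + 27*k**5 + 295*k**4 + 1665*k**3 + 5104*k**2 + 8028*k + 5040) = t_k.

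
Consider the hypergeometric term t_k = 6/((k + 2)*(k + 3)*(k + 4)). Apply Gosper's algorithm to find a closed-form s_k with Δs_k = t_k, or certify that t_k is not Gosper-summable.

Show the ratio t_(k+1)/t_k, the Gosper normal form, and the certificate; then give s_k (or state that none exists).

s_k = k*(k + 5)/(2*(k + 2)*(k + 3))

t_(k+1)/t_k = (k + 2)/(k + 5).
So A=k + 2 and B=k + 5, with C=1.
Set up (k + 2)·f(k+1) − (k + 4)·f(k) − (1) = 0.
From deg A=1, deg B=1, deg C=0: d=2.
A polynomial solution: f(k) = k*(k + 5)/12.
Get s_k = R·t_k = k*(k + 5)/(2*(k + 2)*(k + 3)) with R(k) = B(k−1)f(k)/C(k) = k*(k + 4)*(k + 5)/12.
Verify: 6/(k**3 + 9*k**2 + 26*k + 24) matches t_k.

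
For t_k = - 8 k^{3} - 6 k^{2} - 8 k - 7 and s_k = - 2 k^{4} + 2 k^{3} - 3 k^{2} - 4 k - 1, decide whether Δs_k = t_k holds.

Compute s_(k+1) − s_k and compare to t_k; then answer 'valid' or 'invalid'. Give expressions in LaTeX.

s_(k+1) = -2*k**4 - 6*k**3 - 9*k**2 - 12*k - 8
s_(k+1) − s_k = -8*k**3 - 6*k**2 - 8*k - 7
(s_(k+1) − s_k) − t_k = 0

valid (s_(k+1) − s_k reduces to t_k)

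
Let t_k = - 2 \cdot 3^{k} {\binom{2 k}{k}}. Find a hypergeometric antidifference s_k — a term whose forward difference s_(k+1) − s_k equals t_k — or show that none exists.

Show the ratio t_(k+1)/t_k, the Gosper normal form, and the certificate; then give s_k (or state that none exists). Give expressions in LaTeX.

The ratio is 6*(2*k + 1)/(k + 1).
A = 12*k + 6, B = k + 1, C = 1.
Key eq: (12*k + 6)·f(k+1) = (k)·f(k) + (1).
d = -1 from the (1,1,0) case.
d = -1 < 0 ⇒ no nonzero polynomial f; not summable.

none (Gosper's algorithm certifies no s_k)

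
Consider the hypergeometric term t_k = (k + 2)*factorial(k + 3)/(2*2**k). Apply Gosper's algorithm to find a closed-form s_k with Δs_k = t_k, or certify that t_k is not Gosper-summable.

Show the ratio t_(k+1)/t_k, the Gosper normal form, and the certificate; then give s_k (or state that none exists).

s_k = factorial(k + 3)/2**k

t_(k+1)/t_k = (k + 3)*(k + 4)/(2*(k + 2)).
Gosper form: A/B · C(k+1)/C(k) with A=k/2 + 2, B=1, C=k + 2.
Solve (k/2 + 2)·f(k+1) − (1)·f(k) = k + 2.
d = 0 from the (1,0,1) case.
Solving with deg f ≤ 0: f(k) = 2.
Then R = B(k−1)f/C = 2/(k + 2), so s_k = R(k)·t_k = factorial(k + 3)/2**k.
Verify: (k + 2)*factorial(k + 3)/(2*2**k) matches t_k.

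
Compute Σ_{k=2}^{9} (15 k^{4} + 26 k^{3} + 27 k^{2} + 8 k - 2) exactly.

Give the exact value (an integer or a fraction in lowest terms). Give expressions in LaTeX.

Step 1: r(k) = (15*k**4 + 86*k**3 + 195*k**2 + 200*k + 74)/(15*k**4 + 26*k**3 + 27*k**2 + 8*k - 2).
Normal form (A,B,C) = (1, 1, k**4 + 26*k**3/15 + 9*k**2/5 + 8*k/15 - 2/15).
Key eq: (1)·f(k+1) = (1)·f(k) + (k**4 + 26*k**3/15 + 9*k**2/5 + 8*k/15 - 2/15).
Degrees (0,0,4) ⇒ d ≤ 5.
Match coefficients ⇒ f(k) = k*(3*k**4 - k**3 + k**2 - 3*k - 2)/15.
Get s_k = R·t_k = k*(3*k**4 - k**3 + k**2 - 3*k - 2) with R(k) = B(k−1)f(k)/C(k) = k*(3*k**4 - k**3 + k**2 - 3*k - 2)/(15*k**4 + 26*k**3 + 27*k**2 + 8*k - 2).
Δs = 15*k**4 + 26*k**3 + 27*k**2 + 8*k - 2, as required.
Evaluate s at k=10 and k=2: 290680 and 72; difference 290608.

Σ = 290608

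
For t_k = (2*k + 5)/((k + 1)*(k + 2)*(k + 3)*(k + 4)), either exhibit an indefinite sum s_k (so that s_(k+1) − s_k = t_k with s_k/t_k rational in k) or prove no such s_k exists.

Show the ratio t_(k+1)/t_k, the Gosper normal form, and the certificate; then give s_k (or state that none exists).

s_k = k*(k + 4)/(3*(k**2 + 4*k + 3))

Compute t_(k+1)/t_k: get (k + 1)*(2*k + 7)/((k + 5)*(2*k + 5)).
A = k + 1, B = k + 5, C = k + 5/2.
f must satisfy (k + 1)·f(k+1) − (k + 4)·f(k) = k + 5/2.
deg f ≤ 3 (via 1,1,1).
A polynomial solution: f(k) = k*(k + 2)*(k + 4)/6.
Then R = B(k−1)f/C = k*(k + 2)*(k + 4)**2/(3*(2*k + 5)), so s_k = R(k)·t_k = k*(k + 4)/(3*(k**2 + 4*k + 3)).
Check: Δs_k = (2*k + 5)/(k**4 + 10*k**3 + 35*k**2 + 50*k + 24). ✓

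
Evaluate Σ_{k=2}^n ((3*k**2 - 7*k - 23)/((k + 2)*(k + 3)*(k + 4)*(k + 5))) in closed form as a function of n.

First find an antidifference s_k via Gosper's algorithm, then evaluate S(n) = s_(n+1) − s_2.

Step 1: r(k) = (k + 2)*(7*k - 3*(k + 1)**2 + 30)/((k + 6)*(-3*k**2 + 7*k + 23)).
Gosper form: A/B · C(k+1)/C(k) with A=k + 2, B=k + 6, C=k**2 - 7*k/3 - 23/3.
Key eq: (k + 2)·f(k+1) = (k + 5)·f(k) + (k**2 - 7*k/3 - 23/3).
Bound: deg f ≤ 3.
Match coefficients ⇒ f(k) = -k*(k**2 + 33*k + 58)/24.
R(k) = B(k−1)·f(k)/C(k) = -k*(k + 5)*(k**2 + 33*k + 58)/(8*(3*k**2 - 7*k - 23)); s_k = R·t_k = k*(-k**2 - 33*k - 58)/(8*(k + 2)*(k + 3)*(k + 4)).
Verify: (3*k**2 - 7*k - 23)/(k**4 + 14*k**3 + 71*k**2 + 154*k + 120) matches t_k.
s_(n+1) = (-n**3 - 36*n**2 - 127*n - 92)/(8*(n**3 + 12*n**2 + 47*n + 60)) and s_(2) = -4/15, so S(n) = (17*n**3 - 156*n**2 - 401*n + 540)/(120*(n**3 + 12*n**2 + 47*n + 60)).

S(n) = (17*n**3 - 156*n**2 - 401*n + 540)/(120*(n**3 + 12*n**2 + 47*n + 60))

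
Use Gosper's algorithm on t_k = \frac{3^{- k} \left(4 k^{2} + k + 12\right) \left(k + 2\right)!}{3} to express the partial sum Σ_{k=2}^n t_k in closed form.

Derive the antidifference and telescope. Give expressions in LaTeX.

S(n) = - \frac{40}{3} + \frac{4 \cdot 3^{- n} n \left(n + 3\right)!}{3} + \frac{3^{- n} \left(n + 3\right)!}{3}

r(k) = (k + 3)*(k + 4*(k + 1)**2 + 13)/(3*(4*k**2 + k + 12)) after simplifying.
A = k/3 + 1, B = 1, C = k**2 + k/4 + 3.
Set up (k/3 + 1)·f(k+1) − (1)·f(k) − (k**2 + k/4 + 3) = 0.
Degrees (1,0,2) ⇒ d ≤ 1.
Solving with deg f ≤ 1: f(k) = 3*(4*k - 3)/4.
Then R = B(k−1)f/C = 3*(4*k - 3)/(4*k**2 + k + 12), so s_k = R(k)·t_k = (4*k - 3)*factorial(k + 2)/3**k.
Verify: (4*k**2 + k + 12)*factorial(k + 2)/(3*3**k) matches t_k.
Σ_(k=2)^n t_k = s_(n+1) − s_(2) = (3**(-n - 1)*(4*n + 1)*factorial(n + 3)) − (40/3), i.e. -40/3 + 4*n*factorial(n + 3)/(3*3**n) + factorial(n + 3)/(3*3**n).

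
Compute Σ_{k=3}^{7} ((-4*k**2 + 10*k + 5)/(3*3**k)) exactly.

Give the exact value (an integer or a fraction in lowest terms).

Σ = -1357/6561

The ratio is (4*k**2 - 2*k - 11)/(3*(4*k**2 - 10*k - 5)).
Factor: A=1/3; B=1; C=k**2 - 5*k/2 - 5/4.
Need (1/3)·f(k+1) − (1)·f(k) = k**2 - 5*k/2 - 5/4.
d = 2 from the (0,0,2) case.
A polynomial solution: f(k) = -3*(2*k**2 - 3*k - 3)/4.
Certificate R = B(k−1)f/C = -3*(2*k**2 - 3*k - 3)/(4*k**2 - 10*k - 5) gives s_k = (2*k**2 - 3*k - 3)/3**k.
s_(k+1) − s_k = (-4*k**2 + 10*k + 5)/(3*3**k) = t_k.
Σ_(k=3)^(7) t_k = s_(8) − s_(3) = 101/6561 − (2/9) = -1357/6561.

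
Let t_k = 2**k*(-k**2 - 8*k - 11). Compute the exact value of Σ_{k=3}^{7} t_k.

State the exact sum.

Compute t_(k+1)/t_k: get 2*(k**2 + 10*k + 20)/(k**2 + 8*k + 11).
So A=2 and B=1, with C=k**2 + 8*k + 11.
Need (2)·f(k+1) − (1)·f(k) = k**2 + 8*k + 11.
deg f ≤ 2 (via 0,0,2).
Solving with deg f ≤ 2: f(k) = k**2 + 4*k + 1.
Get s_k = R·t_k = 2**k*(-k**2 - 4*k - 1) with R(k) = B(k−1)f(k)/C(k) = (k**2 + 4*k + 1)/(k**2 + 8*k + 11).
Check: Δs_k = 2**k*(-k**2 - 8*k - 11). ✓
Evaluate s at k=8 and k=3: -24832 and -176; difference -24656.

Σ = -24656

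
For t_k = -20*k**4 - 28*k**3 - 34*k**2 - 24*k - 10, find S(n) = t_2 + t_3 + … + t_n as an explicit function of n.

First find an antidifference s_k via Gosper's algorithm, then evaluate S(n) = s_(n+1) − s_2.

Step 1: r(k) = (10*k**4 + 54*k**3 + 119*k**2 + 128*k + 58)/(10*k**4 + 14*k**3 + 17*k**2 + 12*k + 5).
A = 1, B = 1, C = k**4 + 7*k**3/5 + 17*k**2/10 + 6*k/5 + 1/2.
Set up (1)·f(k+1) − (1)·f(k) − (k**4 + 7*k**3/5 + 17*k**2/10 + 6*k/5 + 1/2) = 0.
From deg A=0, deg B=0, deg C=4: d=5.
A polynomial solution: f(k) = k*(4*k**4 - 3*k**3 + 4*k**2 + 2*k + 3)/20.
Get s_k = R·t_k = k*(-4*k**4 + 3*k**3 - 4*k**2 - 2*k - 3) with R(k) = B(k−1)f(k)/C(k) = k*(4*k**4 - 3*k**3 + 4*k**2 + 2*k + 3)/(2*(10*k**4 + 14*k**3 + 17*k**2 + 12*k + 5)).
s_(k+1) − s_k = -20*k**4 - 28*k**3 - 34*k**2 - 24*k - 10 = t_k.
Σ_(k=2)^n t_k = s_(n+1) − s_(2) = (-4*n**5 - 17*n**4 - 32*n**3 - 36*n**2 - 27*n - 10) − (-126), i.e. -4*n**5 - 17*n**4 - 32*n**3 - 36*n**2 - 27*n + 116.

S(n) = -4*n**5 - 17*n**4 - 32*n**3 - 36*n**2 - 27*n + 116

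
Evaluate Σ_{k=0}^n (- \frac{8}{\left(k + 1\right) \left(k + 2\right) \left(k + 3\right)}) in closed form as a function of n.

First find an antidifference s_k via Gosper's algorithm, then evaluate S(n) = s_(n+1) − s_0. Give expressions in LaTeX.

S(n) = \frac{2 \left(- n^{2} - 5 n - 4\right)}{n^{2} + 5 n + 6}

Step 1: r(k) = (k + 1)/(k + 4).
Factor: A=k + 1; B=k + 4; C=1.
Set up (k + 1)·f(k+1) − (k + 3)·f(k) − (1) = 0.
From deg A=1, deg B=1, deg C=0: d=2.
Coefficient equations give f(k) = k*(k + 3)/4.
Get s_k = R·t_k = 2*k*(-k - 3)/((k + 1)*(k + 2)) with R(k) = B(k−1)f(k)/C(k) = k*(k + 3)**2/4.
s_(k+1) − s_k = -8/(k**3 + 6*k**2 + 11*k + 6) = t_k.
Evaluate: s_(n+1) = 2*(-n**2 - 5*n - 4)/(n**2 + 5*n + 6); subtract s_(0) = 0 ⇒ S(n) = 2*(-n**2 - 5*n - 4)/(n**2 + 5*n + 6).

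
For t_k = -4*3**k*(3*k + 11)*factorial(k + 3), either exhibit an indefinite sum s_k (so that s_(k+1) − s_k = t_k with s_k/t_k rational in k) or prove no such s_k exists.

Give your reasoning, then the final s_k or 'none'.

r(k) = 3*(k + 4)*(3*k + 14)/(3*k + 11) after simplifying.
A = 3*k + 12, B = 1, C = k + 11/3.
Set up (3*k + 12)·f(k+1) − (1)·f(k) − (k + 11/3) = 0.
Bound: deg f ≤ 0.
Match coefficients ⇒ f(k) = 1/3.
Certificate R = B(k−1)f/C = 1/(3*k + 11) gives s_k = -4*3**k*factorial(k + 3).
Verify: -4*3**k*(3*k + 11)*factorial(k + 3) matches t_k.

s_k = -4*3**k*factorial(k + 3)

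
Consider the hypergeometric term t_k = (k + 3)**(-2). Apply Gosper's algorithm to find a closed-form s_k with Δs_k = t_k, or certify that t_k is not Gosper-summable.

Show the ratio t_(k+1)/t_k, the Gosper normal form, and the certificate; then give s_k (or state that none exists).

The ratio is (k + 3)**2/(k + 4)**2.
Take A(k)=k**2 + 6*k + 9, B(k)=k**2 + 8*k + 16, C(k)=1.
Solve (k**2 + 6*k + 9)·f(k+1) − (k**2 + 6*k + 9)·f(k) = 1.
d = 0 from the (2,2,0) case.
Write f(k) = c0. Then LHS − RHS = -1, requiring -1 = 0: contradictory. No certificate.

not Gosper-summable; s_k does not exist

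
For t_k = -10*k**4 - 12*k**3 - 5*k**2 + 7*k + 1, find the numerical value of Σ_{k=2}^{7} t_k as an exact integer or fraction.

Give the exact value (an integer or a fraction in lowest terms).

r(k) = (10*k**4 + 52*k**3 + 101*k**2 + 79*k + 19)/(10*k**4 + 12*k**3 + 5*k**2 - 7*k - 1) after simplifying.
So A=1 and B=1, with C=k**4 + 6*k**3/5 + k**2/2 - 7*k/10 - 1/10.
Set up (1)·f(k+1) − (1)·f(k) − (k**4 + 6*k**3/5 + k**2/2 - 7*k/10 - 1/10) = 0.
d = 5 from the (0,0,4) case.
Match coefficients ⇒ f(k) = k*(2*k**4 - 2*k**3 - k**2 - 3*k + 3)/10.
Certificate R = B(k−1)f/C = k*(2*k**4 - 2*k**3 - k**2 - 3*k + 3)/(10*k**4 + 12*k**3 + 5*k**2 - 7*k - 1) gives s_k = k*(-2*k**4 + 2*k**3 + k**2 + 3*k - 3).
s_(k+1) − s_k = -10*k**4 - 12*k**3 - 5*k**2 + 7*k + 1 = t_k.
Σ_(k=2)^(7) t_k = s_(8) − s_(2) = -56664 − (-18) = -56646.

Σ = -56646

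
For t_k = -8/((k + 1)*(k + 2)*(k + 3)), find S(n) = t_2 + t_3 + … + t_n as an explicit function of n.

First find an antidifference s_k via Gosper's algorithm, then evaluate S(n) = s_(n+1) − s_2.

r(k) = (k + 1)/(k + 4) after simplifying.
Take A(k)=k + 1, B(k)=k + 4, C(k)=1.
Solve (k + 1)·f(k+1) − (k + 3)·f(k) = 1.
From deg A=1, deg B=1, deg C=0: d=2.
Solve for f: f(k) = k*(k + 3)/4 (degree 2 ≤ 2).
Certificate R = B(k−1)f/C = k*(k + 3)**2/4 gives s_k = 2*k*(-k - 3)/((k + 1)*(k + 2)).
Δs = -8/(k**3 + 6*k**2 + 11*k + 6), as required.
Telescope: S(n) = s_(n+1) − s_(2) = 2*(-n**2 - 5*n - 4)/(n**2 + 5*n + 6) − (-5/3) = (-n**2 - 5*n + 6)/(3*(n**2 + 5*n + 6)).

S(n) = (-n**2 - 5*n + 6)/(3*(n**2 + 5*n + 6))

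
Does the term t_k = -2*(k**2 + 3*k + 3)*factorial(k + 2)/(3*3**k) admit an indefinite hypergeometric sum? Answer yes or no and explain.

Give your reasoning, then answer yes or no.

Step 1: r(k) = (k + 3)*(3*k + (k + 1)**2 + 6)/(3*(k**2 + 3*k + 3)).
A = k/3 + 1, B = 1, C = k**2 + 3*k + 3.
Set up (k/3 + 1)·f(k+1) − (1)·f(k) − (k**2 + 3*k + 3) = 0.
Degrees (1,0,2) ⇒ d ≤ 1.
A polynomial solution: f(k) = 3*(k + 2).
Certificate R = B(k−1)f/C = 3*(k + 2)/(k**2 + 3*k + 3) gives s_k = -2*(k + 2)*factorial(k + 2)/3**k.
Verify: -2*(k**2 + 3*k + 3)*factorial(k + 2)/(3*3**k) matches t_k.

Yes. s_k = -2*(k + 2)*factorial(k + 2)/3**k.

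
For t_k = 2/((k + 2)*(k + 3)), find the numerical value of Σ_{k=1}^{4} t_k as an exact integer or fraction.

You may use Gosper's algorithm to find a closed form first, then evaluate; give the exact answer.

Step 1: r(k) = (k + 2)/(k + 4).
Factor: A=k + 2; B=k + 4; C=1.
Solve (k + 2)·f(k+1) − (k + 3)·f(k) = 1.
deg f ≤ 1 (via 1,1,0).
A polynomial solution: f(k) = k/2.
So s_k = (B(k−1)f/C)·t_k = (k*(k + 3)/2)·t_k = k/(k + 2).
Verify: 2/(k**2 + 5*k + 6) matches t_k.
Evaluate s at k=5 and k=1: 5/7 and 1/3; difference 8/21.

Σ = 8/21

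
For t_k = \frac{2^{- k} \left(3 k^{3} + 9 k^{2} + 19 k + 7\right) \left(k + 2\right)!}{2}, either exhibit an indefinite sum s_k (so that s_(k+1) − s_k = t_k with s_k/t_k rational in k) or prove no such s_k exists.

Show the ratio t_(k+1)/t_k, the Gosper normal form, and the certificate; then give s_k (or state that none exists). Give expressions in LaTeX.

Step 1: r(k) = (3*k**4 + 27*k**3 + 100*k**2 + 176*k + 114)/(2*(3*k**3 + 9*k**2 + 19*k + 7)).
Take A(k)=k/2 + 3/2, B(k)=1, C(k)=k**3 + 3*k**2 + 19*k/3 + 7/3.
Solve (k/2 + 3/2)·f(k+1) − (1)·f(k) = k**3 + 3*k**2 + 19*k/3 + 7/3.
d = 2 from the (1,0,3) case.
Solve for f: f(k) = 2*(3*k**2 - 2)/3 (degree 2 ≤ 2).
Then R = B(k−1)f/C = 2*(3*k**2 - 2)/(3*k**3 + 9*k**2 + 19*k + 7), so s_k = R(k)·t_k = (3*k**2 - 2)*factorial(k + 2)/2**k.
Verify: (3*k**3 + 9*k**2 + 19*k + 7)*factorial(k + 2)/(2*2**k) matches t_k.

s_k = 2^{- k} \left(3 k^{2} - 2\right) \left(k + 2\right)!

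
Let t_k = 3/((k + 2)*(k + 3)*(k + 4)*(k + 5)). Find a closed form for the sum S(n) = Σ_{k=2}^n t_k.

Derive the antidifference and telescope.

S(n) = (n**3 + 12*n**2 + 47*n - 60)/(120*(n**3 + 12*n**2 + 47*n + 60))

The ratio is (k + 2)/(k + 6).
A = k + 2, B = k + 6, C = 1.
Set up (k + 2)·f(k+1) − (k + 5)·f(k) − (1) = 0.
Bound: deg f ≤ 3.
Match coefficients ⇒ f(k) = k*(k**2 + 9*k + 26)/72.
Certificate R = B(k−1)f/C = k*(k + 5)*(k**2 + 9*k + 26)/72 gives s_k = k*(k**2 + 9*k + 26)/(24*(k + 2)*(k + 3)*(k + 4)).
s_(k+1) − s_k = 3/(k**4 + 14*k**3 + 71*k**2 + 154*k + 120) = t_k.
Evaluate: s_(n+1) = (n**3 + 12*n**2 + 47*n + 36)/(24*(n**3 + 12*n**2 + 47*n + 60)); subtract s_(2) = 1/30 ⇒ S(n) = (n**3 + 12*n**2 + 47*n - 60)/(120*(n**3 + 12*n**2 + 47*n + 60)).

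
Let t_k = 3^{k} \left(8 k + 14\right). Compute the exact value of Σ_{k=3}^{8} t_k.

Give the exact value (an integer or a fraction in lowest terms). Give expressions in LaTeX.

r(k) = 3*(4*k + 11)/(4*k + 7) after simplifying.
Factor: A=3; B=1; C=k + 7/4.
Solve (3)·f(k+1) − (1)·f(k) = k + 7/4.
From deg A=0, deg B=0, deg C=1: d=1.
Solving with deg f ≤ 1: f(k) = (4*k + 1)/8.
Then R = B(k−1)f/C = (4*k + 1)/(2*(4*k + 7)), so s_k = R(k)·t_k = 3**k*(4*k + 1).
Verify: 3**k*(8*k + 14) matches t_k.
Sum = s_(9) − s_(3); s_(9) = 728271, s_(3) = 351 ⇒ 727920.

Σ = 727920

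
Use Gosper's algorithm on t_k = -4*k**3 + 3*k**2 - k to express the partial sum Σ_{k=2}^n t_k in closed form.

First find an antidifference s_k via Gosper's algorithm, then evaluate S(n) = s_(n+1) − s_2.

r(k) = (4*k**3 + 9*k**2 + 7*k + 2)/(k*(4*k**2 - 3*k + 1)) after simplifying.
Gosper form: A/B · C(k+1)/C(k) with A=1, B=1, C=k**3 - 3*k**2/4 + k/4.
Key eq: (1)·f(k+1) = (1)·f(k) + (k**3 - 3*k**2/4 + k/4).
From deg A=0, deg B=0, deg C=3: d=4.
Match coefficients ⇒ f(k) = k*(k - 1)**3/4.
Certificate R = B(k−1)f/C = (k - 1)**3/(4*k**2 - 3*k + 1) gives s_k = k*(-k**3 + 3*k**2 - 3*k + 1).
s_(k+1) − s_k = k*(-4*k**2 + 3*k - 1) = t_k.
s_(n+1) = n**3*(-n - 1) and s_(2) = -2, so S(n) = -n**4 - n**3 + 2.

S(n) = -n**4 - n**3 + 2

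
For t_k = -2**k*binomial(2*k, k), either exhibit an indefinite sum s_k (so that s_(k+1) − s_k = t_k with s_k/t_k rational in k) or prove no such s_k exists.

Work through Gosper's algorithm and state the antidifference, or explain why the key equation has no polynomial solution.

t_(k+1)/t_k = 4*(2*k + 1)/(k + 1).
So A=8*k + 4 and B=k + 1, with C=1.
Key eq: (8*k + 4)·f(k+1) = (k)·f(k) + (1).
From deg A=1, deg B=1, deg C=0: d=-1.
d = -1 < 0 ⇒ no nonzero polynomial f; not summable.

no hypergeometric antidifference exists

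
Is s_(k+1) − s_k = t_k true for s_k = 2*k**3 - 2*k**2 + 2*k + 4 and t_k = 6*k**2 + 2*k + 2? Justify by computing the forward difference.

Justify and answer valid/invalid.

s_(k+1) = 2*k + 2*(k + 1)**3 - 2*(k + 1)**2 + 6
s_(k+1) − s_k = 6*k**2 + 2*k + 2
(s_(k+1) − s_k) − t_k = 0

Valid — Δs_k = t_k.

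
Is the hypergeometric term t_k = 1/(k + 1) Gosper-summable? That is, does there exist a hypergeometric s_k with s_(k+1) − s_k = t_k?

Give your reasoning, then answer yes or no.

No — the linear system for f has no solution.

Ratio r(k) = (k + 1)/(k + 2).
Take A(k)=k + 1, B(k)=k + 2, C(k)=1.
Key eq: (k + 1)·f(k+1) = (k + 1)·f(k) + (1).
From deg A=1, deg B=1, deg C=0: d=0.
Write f(k) = c0. Then LHS − RHS = -1, requiring -1 = 0: contradictory. No certificate.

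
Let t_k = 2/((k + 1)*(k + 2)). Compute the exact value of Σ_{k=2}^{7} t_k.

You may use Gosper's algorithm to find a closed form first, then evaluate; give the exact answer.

Compute t_(k+1)/t_k: get (k + 1)/(k + 3).
So A=k + 1 and B=k + 3, with C=1.
Solve (k + 1)·f(k+1) − (k + 2)·f(k) = 1.
Bound: deg f ≤ 1.
A polynomial solution: f(k) = k.
Get s_k = R·t_k = 2*k/(k + 1) with R(k) = B(k−1)f(k)/C(k) = k*(k + 2).
Δs = 2/(k**2 + 3*k + 2), as required.
Sum = s_(8) − s_(2); s_(8) = 16/9, s_(2) = 4/3 ⇒ 4/9.

Σ = 4/9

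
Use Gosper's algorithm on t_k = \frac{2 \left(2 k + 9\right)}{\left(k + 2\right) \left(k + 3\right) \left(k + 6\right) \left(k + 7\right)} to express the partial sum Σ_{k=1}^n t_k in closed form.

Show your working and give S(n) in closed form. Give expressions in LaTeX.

S(n) = \frac{2 n \left(n + 10\right)}{21 \left(n^{2} + 10 n + 21\right)}

Step 1: r(k) = (k + 2)*(k + 6)*(2*k + 11)/((k + 4)*(k + 8)*(2*k + 9)).
So A=k + 2 and B=k + 8, with C=k**3 + 27*k**2/2 + 121*k/2 + 90.
Solve (k + 2)·f(k+1) − (k + 7)·f(k) = k**3 + 27*k**2/2 + 121*k/2 + 90.
Degrees (1,1,3) ⇒ d ≤ 5.
Match coefficients ⇒ f(k) = k*(k + 3)*(k + 4)*(k + 5)*(k + 8)/24.
Then R = B(k−1)f/C = k*(k + 3)*(k + 7)*(k + 8)/(12*(2*k + 9)), so s_k = R(k)·t_k = k*(k + 8)/(6*(k**2 + 8*k + 12)).
s_(k+1) − s_k = 2*(2*k + 9)/(k**4 + 18*k**3 + 113*k**2 + 288*k + 252) = t_k.
s_(n+1) = (n**2 + 10*n + 9)/(6*(n**2 + 10*n + 21)) and s_(1) = 1/14, so S(n) = 2*n*(n + 10)/(21*(n**2 + 10*n + 21)).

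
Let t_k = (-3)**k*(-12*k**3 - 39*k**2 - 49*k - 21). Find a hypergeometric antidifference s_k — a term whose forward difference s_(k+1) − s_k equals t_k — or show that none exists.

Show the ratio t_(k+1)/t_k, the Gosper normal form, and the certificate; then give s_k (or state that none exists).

t_(k+1)/t_k = 3*(-12*k**3 - 75*k**2 - 163*k - 121)/(12*k**3 + 39*k**2 + 49*k + 21).
A = -3, B = 1, C = k**3 + 13*k**2/4 + 49*k/12 + 7/4.
Key eq: (-3)·f(k+1) = (1)·f(k) + (k**3 + 13*k**2/4 + 49*k/12 + 7/4).
From deg A=0, deg B=0, deg C=3: d=3.
Solve for f: f(k) = -k*(3*k**2 + 3*k + 1)/12 (degree 3 ≤ 3).
So s_k = (B(k−1)f/C)·t_k = (-k*(3*k**2 + 3*k + 1)/(12*k**3 + 39*k**2 + 49*k + 21))·t_k = (-3)**k*k*(3*k**2 + 3*k + 1).
Verify: (-3)**k*(-12*k**3 - 39*k**2 - 49*k - 21) matches t_k.

s_k = (-3)**k*k*(3*k**2 + 3*k + 1)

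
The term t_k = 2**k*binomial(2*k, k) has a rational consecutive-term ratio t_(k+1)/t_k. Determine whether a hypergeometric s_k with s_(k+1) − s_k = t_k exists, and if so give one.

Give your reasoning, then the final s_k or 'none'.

r(k) = 4*(2*k + 1)/(k + 1) after simplifying.
A = 8*k + 4, B = k + 1, C = 1.
Solve (8*k + 4)·f(k+1) − (k)·f(k) = 1.
From deg A=1, deg B=1, deg C=0: d=-1.
Bound -1 < 0, so the key equation has no polynomial solution.

none (Gosper's algorithm certifies no s_k)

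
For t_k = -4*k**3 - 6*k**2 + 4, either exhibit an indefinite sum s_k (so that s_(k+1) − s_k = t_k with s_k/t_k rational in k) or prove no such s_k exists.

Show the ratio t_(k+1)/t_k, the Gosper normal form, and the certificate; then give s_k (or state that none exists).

Step 1: r(k) = (2*(k + 1)**3 + 3*(k + 1)**2 - 2)/(2*k**3 + 3*k**2 - 2).
A = 1, B = 1, C = k**3 + 3*k**2/2 - 1.
Solve (1)·f(k+1) − (1)·f(k) = k**3 + 3*k**2/2 - 1.
From deg A=0, deg B=0, deg C=3: d=4.
Match coefficients ⇒ f(k) = k*(k**3 - 2*k - 3)/4.
R(k) = B(k−1)·f(k)/C(k) = k*(k**3 - 2*k - 3)/(2*(2*k**3 + 3*k**2 - 2)); s_k = R·t_k = k*(-k**3 + 2*k + 3).
Δs = -4*k**3 - 6*k**2 + 4, as required.

s_k = k*(-k**3 + 2*k + 3)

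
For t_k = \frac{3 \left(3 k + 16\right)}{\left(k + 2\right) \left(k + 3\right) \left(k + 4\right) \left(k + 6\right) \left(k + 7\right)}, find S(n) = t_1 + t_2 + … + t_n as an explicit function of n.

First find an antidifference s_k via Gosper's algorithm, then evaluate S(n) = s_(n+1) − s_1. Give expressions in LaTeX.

Compute t_(k+1)/t_k: get (k + 2)*(k + 6)*(3*k + 19)/((k + 5)*(k + 8)*(3*k + 16)).
Normal form (A,B,C) = (k + 2, k + 8, k**2 + 31*k/3 + 80/3).
Solve (k + 2)·f(k+1) − (k + 7)·f(k) = k**2 + 31*k/3 + 80/3.
deg f ≤ 5 (via 1,1,2).
A polynomial solution: f(k) = k*(k + 4)*(k + 5)*(k**2 + 11*k + 36)/108.
Then R = B(k−1)f/C = k*(k + 4)*(k + 7)*(k**2 + 11*k + 36)/(36*(3*k + 16)), so s_k = R(k)·t_k = k*(k**2 + 11*k + 36)/(12*(k**3 + 11*k**2 + 36*k + 36)).
s_(k+1) − s_k = 3*(3*k + 16)/(k**5 + 22*k**4 + 185*k**3 + 740*k**2 + 1404*k + 1008) = t_k.
Evaluate: s_(n+1) = (n**3 + 14*n**2 + 61*n + 48)/(12*(n**3 + 14*n**2 + 61*n + 84)); subtract s_(1) = 1/21 ⇒ S(n) = n*(n**2 + 14*n + 61)/(28*(n**3 + 14*n**2 + 61*n + 84)).

S(n) = \frac{n \left(n^{2} + 14 n + 61\right)}{28 \left(n^{3} + 14 n^{2} + 61 n + 84\right)}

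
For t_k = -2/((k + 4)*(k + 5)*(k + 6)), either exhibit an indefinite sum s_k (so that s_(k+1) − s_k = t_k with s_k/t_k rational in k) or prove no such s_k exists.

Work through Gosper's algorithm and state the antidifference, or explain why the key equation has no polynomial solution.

t_(k+1)/t_k = (k + 4)/(k + 7).
Take A(k)=k + 4, B(k)=k + 7, C(k)=1.
Set up (k + 4)·f(k+1) − (k + 6)·f(k) − (1) = 0.
d = 2 from the (1,1,0) case.
Solving with deg f ≤ 2: f(k) = k*(k + 9)/40.
Certificate R = B(k−1)f/C = k*(k + 6)*(k + 9)/40 gives s_k = k*(-k - 9)/(20*(k + 4)*(k + 5)).
Verify: -2/(k**3 + 15*k**2 + 74*k + 120) matches t_k.

s_k = k*(-k - 9)/(20*(k + 4)*(k + 5))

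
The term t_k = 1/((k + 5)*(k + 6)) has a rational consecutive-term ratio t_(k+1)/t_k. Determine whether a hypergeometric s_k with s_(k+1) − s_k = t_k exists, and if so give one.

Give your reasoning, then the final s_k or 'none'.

Ratio r(k) = (k + 5)/(k + 7).
Factor: A=k + 5; B=k + 7; C=1.
Need (k + 5)·f(k+1) − (k + 6)·f(k) = 1.
deg f ≤ 1 (via 1,1,0).
Solving with deg f ≤ 1: f(k) = k/5.
So s_k = (B(k−1)f/C)·t_k = (k*(k + 6)/5)·t_k = k/(5*(k + 5)).
Δs = 1/(k**2 + 11*k + 30), as required.

s_k = k/(5*(k + 5))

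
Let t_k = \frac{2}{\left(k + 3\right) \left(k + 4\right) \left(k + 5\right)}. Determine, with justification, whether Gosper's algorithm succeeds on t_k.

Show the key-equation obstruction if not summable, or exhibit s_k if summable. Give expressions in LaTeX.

Compute t_(k+1)/t_k: get (k + 3)/(k + 6).
Gosper form: A/B · C(k+1)/C(k) with A=k + 3, B=k + 6, C=1.
Key eq: (k + 3)·f(k+1) = (k + 5)·f(k) + (1).
Degrees (1,1,0) ⇒ d ≤ 2.
Solving with deg f ≤ 2: f(k) = k*(k + 7)/24.
Certificate R = B(k−1)f/C = k*(k + 5)*(k + 7)/24 gives s_k = k*(k + 7)/(12*(k + 3)*(k + 4)).
Verify: 2/(k**3 + 12*k**2 + 47*k + 60) matches t_k.

Yes. s_k = \frac{k \left(k + 7\right)}{12 \left(k + 3\right) \left(k + 4\right)}.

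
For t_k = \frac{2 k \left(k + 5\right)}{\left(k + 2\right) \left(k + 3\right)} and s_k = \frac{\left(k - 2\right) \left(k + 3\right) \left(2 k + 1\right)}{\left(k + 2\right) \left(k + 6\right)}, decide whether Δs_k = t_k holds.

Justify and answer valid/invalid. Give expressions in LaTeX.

s_(k+1) = (k - 1)*(k + 4)*(2*k + 3)/((k + 3)*(k + 7))
s_(k+1) − s_k = (2*k**4 + 36*k**3 + 157*k**2 + 207*k - 18)/(k**4 + 18*k**3 + 113*k**2 + 288*k + 252)
(s_(k+1) − s_k) − t_k = 3*(-19*k**2 - 71*k - 6)/(k**4 + 18*k**3 + 113*k**2 + 288*k + 252)

Invalid: residual \frac{3 \left(- 19 k^{2} - 71 k - 6\right)}{k^{4} + 18 k^{3} + 113 k^{2} + 288 k + 252} ≠ 0.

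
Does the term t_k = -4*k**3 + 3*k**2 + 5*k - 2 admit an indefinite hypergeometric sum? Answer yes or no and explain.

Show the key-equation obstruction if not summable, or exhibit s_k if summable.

r(k) = (4*k**3 + 9*k**2 + k - 2)/(4*k**3 - 3*k**2 - 5*k + 2) after simplifying.
Take A(k)=1, B(k)=1, C(k)=k**3 - 3*k**2/4 - 5*k/4 + 1/2.
f must satisfy (1)·f(k+1) − (1)·f(k) = k**3 - 3*k**2/4 - 5*k/4 + 1/2.
From deg A=0, deg B=0, deg C=3: d=4.
Match coefficients ⇒ f(k) = k*(k - 2)**2*(k + 1)/4.
Certificate R = B(k−1)f/C = k*(k - 2)**2/(4*k**2 - 7*k + 2) gives s_k = k*(-k**3 + 3*k**2 - 4).
Verify: -4*k**3 + 3*k**2 + 5*k - 2 matches t_k.

Yes. s_k = k*(-k**3 + 3*k**2 - 4).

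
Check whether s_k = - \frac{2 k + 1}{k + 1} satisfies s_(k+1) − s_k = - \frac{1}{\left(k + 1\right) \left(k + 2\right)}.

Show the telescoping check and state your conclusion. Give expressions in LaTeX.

s_(k+1) = (-2*k - 3)/(k + 2)
s_(k+1) − s_k = -1/(k**2 + 3*k + 2)
(s_(k+1) − s_k) − t_k = 0

Valid: the claim telescopes to t_k.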